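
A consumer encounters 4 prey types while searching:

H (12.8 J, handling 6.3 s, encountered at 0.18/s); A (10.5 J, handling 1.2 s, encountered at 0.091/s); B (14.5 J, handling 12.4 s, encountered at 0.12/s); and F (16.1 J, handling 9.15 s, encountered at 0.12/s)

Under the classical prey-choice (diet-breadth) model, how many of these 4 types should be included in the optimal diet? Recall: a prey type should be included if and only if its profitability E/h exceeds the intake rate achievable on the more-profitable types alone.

E/h in descending order: A 8.75, H 2.03, F 1.76, B 1.17 J/s. The optimal diet is the largest prefix of this list for which every included type satisfies E_i/h_i > R on the types above it.
Rate on top 1: 0.8614. H: 2.03 > 0.8614 → include.
Rate on top 2: 1.453. F: 1.76 > 1.453 → include.
Rate on top 3: 1.554. B: 1.17 < 1.554 → exclude; stop.
Optimal diet: A, H, F — 3 of 4 types.

3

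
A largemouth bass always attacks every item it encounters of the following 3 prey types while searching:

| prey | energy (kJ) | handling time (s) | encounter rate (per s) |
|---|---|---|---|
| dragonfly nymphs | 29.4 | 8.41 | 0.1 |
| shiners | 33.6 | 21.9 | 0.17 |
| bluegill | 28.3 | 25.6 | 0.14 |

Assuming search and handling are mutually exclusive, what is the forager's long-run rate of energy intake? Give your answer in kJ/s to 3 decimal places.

R = Σλ_iE_i / (1 + Σλ_ih_i)
Numerator: 0.1×29.4 + 0.17×33.6 + 0.14×28.3 = 12.61
Denominator: 1 + 0.1×8.41 + 0.17×21.9 + 0.14×25.6 = 9.148
R = 12.61/9.148 = 1.379 kJ/s

1.379 kJ/s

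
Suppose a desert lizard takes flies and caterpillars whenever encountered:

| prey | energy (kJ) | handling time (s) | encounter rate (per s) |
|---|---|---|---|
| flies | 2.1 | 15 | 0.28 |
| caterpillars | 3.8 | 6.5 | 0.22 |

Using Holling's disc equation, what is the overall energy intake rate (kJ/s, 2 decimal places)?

0.21 kJ/s

Energy encountered per unit search time: 0.28×2.1 + 0.22×3.8 = 1.424 kJ/s.
Handling time per unit search time: 0.28×15 + 0.22×6.5 = 5.63.
Rate = 1.424/(1 + 5.63) = 0.2148 kJ/s.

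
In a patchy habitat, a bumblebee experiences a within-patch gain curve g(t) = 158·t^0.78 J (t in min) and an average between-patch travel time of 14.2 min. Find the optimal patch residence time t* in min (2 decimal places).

50.35 min

By the marginal value theorem, leave when the instantaneous gain rate g'(t) equals the habitat-wide average g(t)/(T + t).
g'(t) = 0.78·158·t^-0.22. Setting 0.78·158·t^-0.22 = 158·t^0.78/(14.2+t) gives 0.78(14.2+t) = t, so 0.22·t = 0.78×14.2.
t* = 0.78×14.2/0.22 = 50.35 min.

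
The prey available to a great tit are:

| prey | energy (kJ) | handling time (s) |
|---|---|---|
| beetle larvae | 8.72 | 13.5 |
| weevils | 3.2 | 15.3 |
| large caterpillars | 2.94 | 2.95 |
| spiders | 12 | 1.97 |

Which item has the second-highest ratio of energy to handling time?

In descending order of E/h:
spiders: 12/1.97 = 6.09 kJ/s
large caterpillars: 2.94/2.95 = 0.997 kJ/s
beetle larvae: 8.72/13.5 = 0.646 kJ/s
weevils: 3.2/15.3 = 0.209 kJ/s

large caterpillars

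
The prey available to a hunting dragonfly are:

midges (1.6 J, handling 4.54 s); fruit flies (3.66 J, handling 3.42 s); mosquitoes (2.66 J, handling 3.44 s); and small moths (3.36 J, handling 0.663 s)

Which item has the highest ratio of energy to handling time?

In descending order of E/h:
small moths: 3.36/0.663 = 5.07 J/s
fruit flies: 3.66/3.42 = 1.07 J/s
mosquitoes: 2.66/3.44 = 0.773 J/s
midges: 1.6/4.54 = 0.352 J/s

small moths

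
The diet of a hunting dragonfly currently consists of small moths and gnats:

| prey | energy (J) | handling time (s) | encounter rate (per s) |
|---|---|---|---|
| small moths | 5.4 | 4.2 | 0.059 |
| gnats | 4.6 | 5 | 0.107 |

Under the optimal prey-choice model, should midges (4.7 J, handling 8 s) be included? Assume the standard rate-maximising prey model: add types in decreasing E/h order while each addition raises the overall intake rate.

Yes

On small moths and gnats alone, R = ΣλE/(1+Σλh) = 0.8108/1.783 = 0.4548 J/s.
midges: E/h = 4.7/8 = 0.5875 J/s.
Since 0.5875 > R, including midges increases the long-run rate.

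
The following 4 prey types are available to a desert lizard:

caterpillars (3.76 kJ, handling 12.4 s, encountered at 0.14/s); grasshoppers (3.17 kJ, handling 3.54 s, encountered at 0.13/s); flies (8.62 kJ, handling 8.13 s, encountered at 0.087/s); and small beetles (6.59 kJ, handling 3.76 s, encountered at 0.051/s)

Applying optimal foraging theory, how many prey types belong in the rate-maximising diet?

E/h in descending order: small beetles 1.75, flies 1.06, grasshoppers 0.895, caterpillars 0.303 kJ/s. The optimal diet is the largest prefix of this list for which every included type satisfies E_i/h_i > R on the types above it.
Rate on top 1: 0.282. flies: 1.06 > 0.282 → include.
Rate on top 2: 0.5719. grasshoppers: 0.895 > 0.5719 → include.
Rate on top 3: 0.635. caterpillars: 0.303 < 0.635 → exclude; stop.
Optimal diet: small beetles, flies, grasshoppers — 3 of 4 types.

3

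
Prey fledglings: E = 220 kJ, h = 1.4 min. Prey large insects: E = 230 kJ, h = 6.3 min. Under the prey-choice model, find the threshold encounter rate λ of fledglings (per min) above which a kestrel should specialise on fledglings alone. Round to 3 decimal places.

At the threshold, the rate on fledglings alone equals the profitability of large insects: λ·220/(1 + λ·1.4) = 230/6.3 = 36.51.
Rearranging, λ(220 − 36.51×1.4) = 36.51, so λ = 36.51/168.9 = 0.2162 per min.

0.216 per min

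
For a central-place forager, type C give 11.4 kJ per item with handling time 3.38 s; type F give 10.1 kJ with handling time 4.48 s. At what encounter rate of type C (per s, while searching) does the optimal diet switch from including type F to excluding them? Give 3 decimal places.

At the threshold, the rate on type C alone equals the profitability of type F: λ·11.4/(1 + λ·3.38) = 10.1/4.48 = 2.254.
Rearranging, λ(11.4 − 2.254×3.38) = 2.254, so λ = 2.254/3.78 = 0.5964 per s.

0.596 per s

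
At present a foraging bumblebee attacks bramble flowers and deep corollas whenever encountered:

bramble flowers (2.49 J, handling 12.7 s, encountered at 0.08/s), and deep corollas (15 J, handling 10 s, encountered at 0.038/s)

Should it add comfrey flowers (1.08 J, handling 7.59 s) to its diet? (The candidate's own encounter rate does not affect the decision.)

Intake rate on the current diet: R = (0.08×2.49 + 0.038×15) / (1 + 0.08×12.7 + 0.038×10) = 0.7692/2.396 = 0.321 J/s.
comfrey flowers: E/h = 1.08/7.59 = 0.1423 J/s.
Since 0.1423 < R, time spent handling comfrey flowers is better spent searching.

No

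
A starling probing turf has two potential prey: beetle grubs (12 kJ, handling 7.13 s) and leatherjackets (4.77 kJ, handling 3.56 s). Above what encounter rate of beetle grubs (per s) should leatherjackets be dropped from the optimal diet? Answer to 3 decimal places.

Drop leatherjackets once their profitability E₂/h₂ falls below the rate achievable on beetle grubs alone: E₂/h₂ = λE₁/(1 + λh₁).
Solve for λ: λE₁h₂ = E₂(1 + λh₁) → λ(E₁h₂ − E₂h₁) = E₂ → λ = E₂/(E₁h₂ − E₂h₁).
λ = 4.77/(12×3.56 − 4.77×7.13) = 4.77/8.71 = 0.5477 per s.

0.548 per s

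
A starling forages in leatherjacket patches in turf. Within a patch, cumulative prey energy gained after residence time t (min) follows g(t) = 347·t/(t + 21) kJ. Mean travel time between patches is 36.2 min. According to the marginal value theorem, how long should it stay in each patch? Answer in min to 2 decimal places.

27.57 min

Optimal t* satisfies g'(t*) = g(t*)/(T + t*).
g'(t) = 347·21/(t + 21)². Setting 347·21/(t+21)² = 347t/[(t+21)(36.2+t)] gives 21(36.2+t) = t(t+21), so t² = 21×36.2 = 760.2.
t* = √760.2 = 27.57 min.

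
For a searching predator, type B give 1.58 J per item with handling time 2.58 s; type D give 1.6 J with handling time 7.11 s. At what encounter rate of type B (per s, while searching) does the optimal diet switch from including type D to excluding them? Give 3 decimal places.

Drop type D once their profitability E₂/h₂ falls below the rate achievable on type B alone: E₂/h₂ = λE₁/(1 + λh₁).
Solve for λ: λE₁h₂ = E₂(1 + λh₁) → λ(E₁h₂ − E₂h₁) = E₂ → λ = E₂/(E₁h₂ − E₂h₁).
λ = 1.6/(1.58×7.11 − 1.6×2.58) = 1.6/7.106 = 0.2252 per s.

0.225 per s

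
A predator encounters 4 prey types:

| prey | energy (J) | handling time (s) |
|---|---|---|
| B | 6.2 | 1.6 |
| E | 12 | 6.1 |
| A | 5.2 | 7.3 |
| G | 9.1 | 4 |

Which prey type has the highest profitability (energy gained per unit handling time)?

In descending order of E/h:
B: 6.2/1.6 = 3.88 J/s
G: 9.1/4 = 2.27 J/s
E: 12/6.1 = 1.97 J/s
A: 5.2/7.3 = 0.712 J/s

B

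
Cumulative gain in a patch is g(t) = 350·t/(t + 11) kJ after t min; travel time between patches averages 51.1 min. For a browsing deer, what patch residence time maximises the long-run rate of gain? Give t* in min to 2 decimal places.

23.71 min

Optimal t* satisfies g'(t*) = g(t*)/(T + t*).
g'(t) = 350·11/(t + 11)². Setting 350·11/(t+11)² = 350t/[(t+11)(51.1+t)] gives 11(51.1+t) = t(t+11), so t² = 11×51.1 = 562.1.
t* = √562.1 = 23.71 min.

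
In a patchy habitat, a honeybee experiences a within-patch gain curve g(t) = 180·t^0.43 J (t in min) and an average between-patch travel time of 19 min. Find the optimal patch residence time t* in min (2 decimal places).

14.33 min

Maximise g(t)/(T+t): set derivative to zero → g'(t)(T+t) = g(t).
g'(t) = 0.43·180·t^-0.57. Setting 0.43·180·t^-0.57 = 180·t^0.43/(19+t) gives 0.43(19+t) = t, so 0.57·t = 0.43×19.
t* = 0.43×19/0.57 = 14.33 min.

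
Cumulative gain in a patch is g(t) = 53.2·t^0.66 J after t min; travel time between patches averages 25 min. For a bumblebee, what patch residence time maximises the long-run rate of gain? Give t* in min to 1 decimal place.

48.5 min

Optimal t* satisfies g'(t*) = g(t*)/(T + t*).
g'(t) = 0.66·53.2·t^-0.34. Setting 0.66·53.2·t^-0.34 = 53.2·t^0.66/(25+t) gives 0.66(25+t) = t, so 0.34·t = 0.66×25.
t* = 0.66×25/0.34 = 48.53 min.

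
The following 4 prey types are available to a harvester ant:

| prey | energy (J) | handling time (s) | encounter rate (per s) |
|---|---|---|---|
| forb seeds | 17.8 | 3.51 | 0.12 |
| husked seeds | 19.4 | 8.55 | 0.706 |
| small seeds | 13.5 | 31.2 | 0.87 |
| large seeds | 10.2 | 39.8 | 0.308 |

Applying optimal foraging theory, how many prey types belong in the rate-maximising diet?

2

Rank by E/h (J/s): forb seeds 5.07, husked seeds 2.27, small seeds 0.433, large seeds 0.256. Include each in turn until the next type's E/h falls below the running intake rate.
Rate on top 1: 1.503. husked seeds: 2.27 > 1.503 → include.
Rate on top 2: 2.123. small seeds: 0.433 < 2.123 → exclude; stop.
Optimal diet: forb seeds, husked seeds — 2 of 4 types.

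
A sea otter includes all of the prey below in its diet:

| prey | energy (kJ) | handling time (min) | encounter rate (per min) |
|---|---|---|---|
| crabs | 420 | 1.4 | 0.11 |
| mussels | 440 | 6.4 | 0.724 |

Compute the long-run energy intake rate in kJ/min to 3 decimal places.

63.024 kJ/min

R = (0.11×420 + 0.724×440) / (1 + 0.11×1.4 + 0.724×6.4) = 364.8/5.788 = 63.02 kJ/min.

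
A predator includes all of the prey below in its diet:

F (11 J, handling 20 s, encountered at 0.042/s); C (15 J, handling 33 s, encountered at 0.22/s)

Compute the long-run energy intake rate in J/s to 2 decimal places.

R = Σλ_iE_i / (1 + Σλ_ih_i)
Numerator: 0.042×11 + 0.22×15 = 3.762
Denominator: 1 + 0.042×20 + 0.22×33 = 9.1
R = 3.762/9.1 = 0.4134 J/s

0.41 J/s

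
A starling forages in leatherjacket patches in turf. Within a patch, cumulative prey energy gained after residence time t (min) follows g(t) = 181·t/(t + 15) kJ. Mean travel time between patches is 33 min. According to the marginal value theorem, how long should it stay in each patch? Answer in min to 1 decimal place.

22.2 min

Maximise g(t)/(T+t): set derivative to zero → g'(t)(T+t) = g(t).
g'(t) = 181·15/(t + 15)². Setting 181·15/(t+15)² = 181t/[(t+15)(33+t)] gives 15(33+t) = t(t+15), so t² = 15×33 = 495.
t* = √495 = 22.25 min.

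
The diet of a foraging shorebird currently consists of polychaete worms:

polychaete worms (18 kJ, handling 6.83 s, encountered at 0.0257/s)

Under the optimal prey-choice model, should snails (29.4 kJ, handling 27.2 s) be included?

Yes

On polychaete worms alone, R = ΣλE/(1+Σλh) = 0.4626/1.176 = 0.3935 kJ/s.
Profitability of snails: 29.4/27.2 = 1.081 kJ/s.
Since 1.081 > R, including snails increases the long-run rate.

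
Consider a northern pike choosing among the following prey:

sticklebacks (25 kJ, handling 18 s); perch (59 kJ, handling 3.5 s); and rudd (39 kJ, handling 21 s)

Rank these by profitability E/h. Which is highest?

Profitability E/h (kJ/s): sticklebacks = 25/18 = 1.39, perch = 59/3.5 = 16.9, rudd = 39/21 = 1.86.
Ranked: perch > rudd > sticklebacks.

perch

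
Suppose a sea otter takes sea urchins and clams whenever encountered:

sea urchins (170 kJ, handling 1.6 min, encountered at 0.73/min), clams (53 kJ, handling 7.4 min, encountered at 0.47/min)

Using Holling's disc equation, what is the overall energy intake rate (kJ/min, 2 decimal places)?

R = (0.73×170 + 0.47×53) / (1 + 0.73×1.6 + 0.47×7.4) = 149/5.646 = 26.39 kJ/min.

26.39 kJ/min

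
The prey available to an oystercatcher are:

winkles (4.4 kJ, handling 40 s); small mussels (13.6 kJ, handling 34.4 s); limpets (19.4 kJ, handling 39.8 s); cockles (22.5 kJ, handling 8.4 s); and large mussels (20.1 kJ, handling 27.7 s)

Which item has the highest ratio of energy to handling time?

Profitability E/h (kJ/s): winkles = 4.4/40 = 0.11, small mussels = 13.6/34.4 = 0.395, limpets = 19.4/39.8 = 0.487, cockles = 22.5/8.4 = 2.68, large mussels = 20.1/27.7 = 0.726.
Ranked: cockles > large mussels > limpets > small mussels > winkles.

cockles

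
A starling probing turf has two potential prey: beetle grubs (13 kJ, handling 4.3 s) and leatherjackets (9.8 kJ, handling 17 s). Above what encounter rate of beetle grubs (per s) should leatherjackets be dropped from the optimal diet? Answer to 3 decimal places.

The zero-one rule: include leatherjackets iff E₂/h₂ > λE₁/(1+λh₁). Equality gives the switch point.
λE₁h₂ = E₂ + λE₂h₁ ⇒ λ = E₂/(E₁h₂ − E₂h₁) = 9.8/(221 − 42.14) = 0.05479 per s.

0.055 per s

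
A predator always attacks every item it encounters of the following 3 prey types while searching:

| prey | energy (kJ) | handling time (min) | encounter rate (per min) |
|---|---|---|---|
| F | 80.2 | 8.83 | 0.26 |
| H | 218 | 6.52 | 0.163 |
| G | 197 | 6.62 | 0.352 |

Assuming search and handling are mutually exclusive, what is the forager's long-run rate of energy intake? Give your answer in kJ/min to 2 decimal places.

18.80 kJ/min

R = (0.26×80.2 + 0.163×218 + 0.352×197) / (1 + 0.26×8.83 + 0.163×6.52 + 0.352×6.62) = 125.7/6.689 = 18.8 kJ/min.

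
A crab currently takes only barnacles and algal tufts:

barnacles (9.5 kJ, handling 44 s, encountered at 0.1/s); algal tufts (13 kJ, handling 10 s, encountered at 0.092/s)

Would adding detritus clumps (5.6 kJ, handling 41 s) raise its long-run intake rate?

No

On barnacles and algal tufts alone, R = ΣλE/(1+Σλh) = 2.146/6.32 = 0.3396 kJ/s.
detritus clumps: E/h = 5.6/41 = 0.1366 kJ/s.
0.1366 < 0.3396, so adding detritus clumps would lower the average — exclude it.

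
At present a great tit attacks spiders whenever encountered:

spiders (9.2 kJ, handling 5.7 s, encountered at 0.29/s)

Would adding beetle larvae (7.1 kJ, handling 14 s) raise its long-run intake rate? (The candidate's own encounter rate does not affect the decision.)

On spiders alone, R = ΣλE/(1+Σλh) = 2.668/2.653 = 1.006 kJ/s.
Profitability of beetle larvae: 7.1/14 = 0.5071 kJ/s.
0.5071 < 1.006, so adding beetle larvae would lower the average — exclude it.

No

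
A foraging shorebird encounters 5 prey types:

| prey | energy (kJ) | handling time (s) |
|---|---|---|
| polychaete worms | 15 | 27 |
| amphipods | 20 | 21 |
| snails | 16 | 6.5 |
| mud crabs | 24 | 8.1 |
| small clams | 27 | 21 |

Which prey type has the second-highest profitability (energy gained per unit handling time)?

In descending order of E/h:
mud crabs: 24/8.1 = 2.96 kJ/s
snails: 16/6.5 = 2.46 kJ/s
small clams: 27/21 = 1.29 kJ/s
amphipods: 20/21 = 0.952 kJ/s
polychaete worms: 15/27 = 0.556 kJ/s

snails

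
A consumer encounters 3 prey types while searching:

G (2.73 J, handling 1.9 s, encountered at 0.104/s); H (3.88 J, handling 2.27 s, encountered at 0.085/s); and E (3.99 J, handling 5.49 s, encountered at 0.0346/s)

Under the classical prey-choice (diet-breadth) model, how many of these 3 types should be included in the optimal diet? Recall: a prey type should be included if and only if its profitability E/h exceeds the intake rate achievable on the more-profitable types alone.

3

Profitabilities (E/h, J/s): H 1.71, G 1.44, E 0.727. Add prey in this order while the next type's profitability exceeds the intake rate on those already taken.
Rate on top 1: 0.2765. G: 1.44 > 0.2765 → include.
Rate on top 2: 0.4414. E: 0.727 > 0.4414 → include.
Optimal diet: H, G, E — 3 of 3 types.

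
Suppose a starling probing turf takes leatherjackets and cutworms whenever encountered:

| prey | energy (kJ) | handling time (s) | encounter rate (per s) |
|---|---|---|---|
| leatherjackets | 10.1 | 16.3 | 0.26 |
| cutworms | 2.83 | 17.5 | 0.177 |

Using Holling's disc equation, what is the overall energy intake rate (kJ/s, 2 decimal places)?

0.38 kJ/s

R = (0.26×10.1 + 0.177×2.83) / (1 + 0.26×16.3 + 0.177×17.5) = 3.127/8.335 = 0.3751 kJ/s.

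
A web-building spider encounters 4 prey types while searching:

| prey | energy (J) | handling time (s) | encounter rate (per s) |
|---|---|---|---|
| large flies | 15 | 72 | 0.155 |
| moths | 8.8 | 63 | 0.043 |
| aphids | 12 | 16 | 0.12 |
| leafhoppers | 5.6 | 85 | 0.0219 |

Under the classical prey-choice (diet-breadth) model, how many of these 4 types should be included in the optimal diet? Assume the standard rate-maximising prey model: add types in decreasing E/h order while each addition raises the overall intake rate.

Profitabilities (E/h, J/s): aphids 0.75, large flies 0.208, moths 0.14, leafhoppers 0.0659. Add prey in this order while the next type's profitability exceeds the intake rate on those already taken.
Rate on top 1: 0.4932. large flies: 0.208 < 0.4932 → exclude; stop.
Optimal diet: aphids — 1 of 4 types.

1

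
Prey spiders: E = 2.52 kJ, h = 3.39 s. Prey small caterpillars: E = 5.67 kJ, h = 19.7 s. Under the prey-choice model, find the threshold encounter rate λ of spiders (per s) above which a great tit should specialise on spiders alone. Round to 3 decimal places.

At the threshold, the rate on spiders alone equals the profitability of small caterpillars: λ·2.52/(1 + λ·3.39) = 5.67/19.7 = 0.2878.
Rearranging, λ(2.52 − 0.2878×3.39) = 0.2878, so λ = 0.2878/1.544 = 0.1864 per s.

0.186 per s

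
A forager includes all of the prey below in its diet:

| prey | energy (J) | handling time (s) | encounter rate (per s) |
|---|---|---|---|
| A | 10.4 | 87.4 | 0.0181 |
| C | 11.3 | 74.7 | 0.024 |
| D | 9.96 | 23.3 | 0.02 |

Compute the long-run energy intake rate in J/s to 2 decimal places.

R = Σλ_iE_i / (1 + Σλ_ih_i)
Numerator: 0.0181×10.4 + 0.024×11.3 + 0.02×9.96 = 0.6586
Denominator: 1 + 0.0181×87.4 + 0.024×74.7 + 0.02×23.3 = 4.841
R = 0.6586/4.841 = 0.1361 J/s

0.14 J/s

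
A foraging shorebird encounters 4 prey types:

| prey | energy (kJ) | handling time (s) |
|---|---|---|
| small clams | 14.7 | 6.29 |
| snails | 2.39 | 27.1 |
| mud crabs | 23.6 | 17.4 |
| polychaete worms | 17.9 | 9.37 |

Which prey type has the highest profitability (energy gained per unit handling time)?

Profitability E/h (kJ/s): small clams = 14.7/6.29 = 2.34, snails = 2.39/27.1 = 0.0882, mud crabs = 23.6/17.4 = 1.36, polychaete worms = 17.9/9.37 = 1.91.
Ranked: small clams > polychaete worms > mud crabs > snails.

small clams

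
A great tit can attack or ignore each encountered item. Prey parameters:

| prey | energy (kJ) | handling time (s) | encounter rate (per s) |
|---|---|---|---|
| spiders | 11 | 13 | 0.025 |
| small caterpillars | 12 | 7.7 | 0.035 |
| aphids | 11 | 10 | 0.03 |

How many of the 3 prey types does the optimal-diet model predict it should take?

Profitabilities (E/h, kJ/s): small caterpillars 1.56, aphids 1.1, spiders 0.846. Add prey in this order while the next type's profitability exceeds the intake rate on those already taken.
Rate on top 1: 0.3308. aphids: 1.1 > 0.3308 → include.
Rate on top 2: 0.4779. spiders: 0.846 > 0.4779 → include.
Optimal diet: small caterpillars, aphids, spiders — 3 of 3 types.

3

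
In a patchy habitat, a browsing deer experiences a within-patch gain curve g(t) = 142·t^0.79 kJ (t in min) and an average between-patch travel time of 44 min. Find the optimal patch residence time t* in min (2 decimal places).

165.52 min

Optimal t* satisfies g'(t*) = g(t*)/(T + t*).
g'(t) = 0.79·142·t^-0.21. Setting 0.79·142·t^-0.21 = 142·t^0.79/(44+t) gives 0.79(44+t) = t, so 0.21·t = 0.79×44.
t* = 0.79×44/0.21 = 165.5 min.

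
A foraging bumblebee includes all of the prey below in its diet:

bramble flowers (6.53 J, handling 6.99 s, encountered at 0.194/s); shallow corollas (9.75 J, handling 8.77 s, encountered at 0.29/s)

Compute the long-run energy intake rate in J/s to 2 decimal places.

0.84 J/s

R = (0.194×6.53 + 0.29×9.75) / (1 + 0.194×6.99 + 0.29×8.77) = 4.094/4.899 = 0.8357 J/s.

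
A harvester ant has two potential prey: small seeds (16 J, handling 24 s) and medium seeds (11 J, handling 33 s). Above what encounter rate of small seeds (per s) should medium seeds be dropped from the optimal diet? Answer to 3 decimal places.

0.042 per s

Drop medium seeds once their profitability E₂/h₂ falls below the rate achievable on small seeds alone: E₂/h₂ = λE₁/(1 + λh₁).
Solve for λ: λE₁h₂ = E₂(1 + λh₁) → λ(E₁h₂ − E₂h₁) = E₂ → λ = E₂/(E₁h₂ − E₂h₁).
λ = 11/(16×33 − 11×24) = 11/264 = 0.04167 per s.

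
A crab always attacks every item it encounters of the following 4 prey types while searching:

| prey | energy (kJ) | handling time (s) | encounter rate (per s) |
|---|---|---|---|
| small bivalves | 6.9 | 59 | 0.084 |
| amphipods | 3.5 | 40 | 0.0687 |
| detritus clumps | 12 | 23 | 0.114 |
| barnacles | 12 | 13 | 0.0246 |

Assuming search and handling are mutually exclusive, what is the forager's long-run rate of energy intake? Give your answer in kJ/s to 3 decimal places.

0.213 kJ/s

R = Σλ_iE_i / (1 + Σλ_ih_i)
Numerator: 0.084×6.9 + 0.0687×3.5 + 0.114×12 + 0.0246×12 = 2.483
Denominator: 1 + 0.084×59 + 0.0687×40 + 0.114×23 + 0.0246×13 = 11.65
R = 2.483/11.65 = 0.2132 kJ/s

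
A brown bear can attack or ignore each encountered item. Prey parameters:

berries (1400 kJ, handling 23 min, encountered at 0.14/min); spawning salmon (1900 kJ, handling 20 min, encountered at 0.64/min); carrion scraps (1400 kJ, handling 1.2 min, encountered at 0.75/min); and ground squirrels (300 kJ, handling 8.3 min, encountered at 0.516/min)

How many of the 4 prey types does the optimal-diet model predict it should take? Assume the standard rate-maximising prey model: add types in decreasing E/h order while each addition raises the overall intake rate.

Profitabilities (E/h, kJ/min): carrion scraps 1.17e+03, spawning salmon 95, berries 60.9, ground squirrels 36.1. Add prey in this order while the next type's profitability exceeds the intake rate on those already taken.
Rate on top 1: 552.6. spawning salmon: 95 < 552.6 → exclude; stop.
Optimal diet: carrion scraps — 1 of 4 types.

1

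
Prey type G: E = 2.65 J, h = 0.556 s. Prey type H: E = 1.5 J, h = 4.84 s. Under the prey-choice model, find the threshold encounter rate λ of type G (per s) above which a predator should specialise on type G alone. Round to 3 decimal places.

0.125 per s

At the threshold, the rate on type G alone equals the profitability of type H: λ·2.65/(1 + λ·0.556) = 1.5/4.84 = 0.3099.
Rearranging, λ(2.65 − 0.3099×0.556) = 0.3099, so λ = 0.3099/2.478 = 0.1251 per s.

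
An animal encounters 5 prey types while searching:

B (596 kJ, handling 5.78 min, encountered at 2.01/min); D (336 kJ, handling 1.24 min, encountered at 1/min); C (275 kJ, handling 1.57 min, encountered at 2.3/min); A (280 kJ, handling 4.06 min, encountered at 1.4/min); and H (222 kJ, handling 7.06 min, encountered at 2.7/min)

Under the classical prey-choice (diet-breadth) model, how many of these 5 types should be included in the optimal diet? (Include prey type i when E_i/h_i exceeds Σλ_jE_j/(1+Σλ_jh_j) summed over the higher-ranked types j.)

Profitabilities (E/h, kJ/min): D 271, C 175, B 103, A 69, H 31.4. Add prey in this order while the next type's profitability exceeds the intake rate on those already taken.
Rate on top 1: 150. C: 175 > 150 → include.
Rate on top 2: 165.5. B: 103 < 165.5 → exclude; stop.
Optimal diet: D, C — 2 of 5 types.

2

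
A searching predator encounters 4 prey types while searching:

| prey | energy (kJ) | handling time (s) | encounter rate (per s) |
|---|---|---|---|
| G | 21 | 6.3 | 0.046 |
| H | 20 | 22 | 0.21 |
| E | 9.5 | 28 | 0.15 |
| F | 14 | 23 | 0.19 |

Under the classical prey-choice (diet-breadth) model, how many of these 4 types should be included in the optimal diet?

Profitabilities (E/h, kJ/s): G 3.33, H 0.909, F 0.609, E 0.339. Add prey in this order while the next type's profitability exceeds the intake rate on those already taken.
Rate on top 1: 0.749. H: 0.909 > 0.749 → include.
Rate on top 2: 0.8741. F: 0.609 < 0.8741 → exclude; stop.
Optimal diet: G, H — 2 of 4 types.

2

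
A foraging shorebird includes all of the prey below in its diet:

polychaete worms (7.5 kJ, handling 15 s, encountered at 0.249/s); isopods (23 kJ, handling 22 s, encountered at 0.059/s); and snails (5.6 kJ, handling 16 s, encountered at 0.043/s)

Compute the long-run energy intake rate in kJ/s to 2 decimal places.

0.52 kJ/s

R = (0.249×7.5 + 0.059×23 + 0.043×5.6) / (1 + 0.249×15 + 0.059×22 + 0.043×16) = 3.465/6.721 = 0.5156 kJ/s.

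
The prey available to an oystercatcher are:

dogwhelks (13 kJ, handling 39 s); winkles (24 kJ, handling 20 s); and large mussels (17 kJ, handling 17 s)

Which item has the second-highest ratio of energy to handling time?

large mussels

In descending order of E/h:
winkles: 24/20 = 1.2 kJ/s
large mussels: 17/17 = 1 kJ/s
dogwhelks: 13/39 = 0.333 kJ/s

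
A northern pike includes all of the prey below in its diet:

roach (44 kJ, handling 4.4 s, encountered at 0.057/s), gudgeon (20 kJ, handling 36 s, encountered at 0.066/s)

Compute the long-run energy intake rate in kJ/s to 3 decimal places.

Energy encountered per unit search time: 0.057×44 + 0.066×20 = 3.828 kJ/s.
Handling time per unit search time: 0.057×4.4 + 0.066×36 = 2.627.
Rate = 3.828/(1 + 2.627) = 1.055 kJ/s.

1.055 kJ/s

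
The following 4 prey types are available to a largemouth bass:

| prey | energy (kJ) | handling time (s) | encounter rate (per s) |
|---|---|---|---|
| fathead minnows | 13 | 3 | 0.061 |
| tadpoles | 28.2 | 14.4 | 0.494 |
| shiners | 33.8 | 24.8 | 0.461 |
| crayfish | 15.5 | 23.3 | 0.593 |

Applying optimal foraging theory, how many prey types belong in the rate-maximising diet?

Rank by E/h (kJ/s): fathead minnows 4.33, tadpoles 1.96, shiners 1.36, crayfish 0.665. Include each in turn until the next type's E/h falls below the running intake rate.
Rate on top 1: 0.6703. tadpoles: 1.96 > 0.6703 → include.
Rate on top 2: 1.775. shiners: 1.36 < 1.775 → exclude; stop.
Optimal diet: fathead minnows, tadpoles — 2 of 4 types.

2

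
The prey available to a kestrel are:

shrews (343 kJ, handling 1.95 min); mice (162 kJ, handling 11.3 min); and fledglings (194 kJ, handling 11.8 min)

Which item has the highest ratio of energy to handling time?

shrews

Profitability E/h (kJ/min): shrews = 343/1.95 = 176, mice = 162/11.3 = 14.3, fledglings = 194/11.8 = 16.4.
Ranked: shrews > fledglings > mice.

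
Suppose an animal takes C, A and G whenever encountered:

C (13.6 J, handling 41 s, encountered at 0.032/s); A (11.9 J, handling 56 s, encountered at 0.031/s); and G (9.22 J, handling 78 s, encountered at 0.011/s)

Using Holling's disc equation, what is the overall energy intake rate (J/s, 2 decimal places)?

R = Σλ_iE_i / (1 + Σλ_ih_i)
Numerator: 0.032×13.6 + 0.031×11.9 + 0.011×9.22 = 0.9055
Denominator: 1 + 0.032×41 + 0.031×56 + 0.011×78 = 4.906
R = 0.9055/4.906 = 0.1846 J/s

0.18 J/s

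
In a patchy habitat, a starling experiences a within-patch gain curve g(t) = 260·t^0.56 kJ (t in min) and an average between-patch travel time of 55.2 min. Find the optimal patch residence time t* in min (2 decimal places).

Maximise g(t)/(T+t): set derivative to zero → g'(t)(T+t) = g(t).
g'(t) = 0.56·260·t^-0.44. Setting 0.56·260·t^-0.44 = 260·t^0.56/(55.2+t) gives 0.56(55.2+t) = t, so 0.44·t = 0.56×55.2.
t* = 0.56×55.2/0.44 = 70.25 min.

70.25 min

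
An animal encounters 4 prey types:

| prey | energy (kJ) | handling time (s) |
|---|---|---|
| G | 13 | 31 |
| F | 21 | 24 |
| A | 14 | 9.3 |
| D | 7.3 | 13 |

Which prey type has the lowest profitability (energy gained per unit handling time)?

G

In descending order of E/h:
A: 14/9.3 = 1.51 kJ/s
F: 21/24 = 0.875 kJ/s
D: 7.3/13 = 0.562 kJ/s
G: 13/31 = 0.419 kJ/s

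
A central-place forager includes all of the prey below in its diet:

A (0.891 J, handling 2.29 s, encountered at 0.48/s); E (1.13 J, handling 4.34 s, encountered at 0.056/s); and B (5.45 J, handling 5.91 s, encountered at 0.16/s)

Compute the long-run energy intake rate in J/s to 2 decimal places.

R = Σλ_iE_i / (1 + Σλ_ih_i)
Numerator: 0.48×0.891 + 0.056×1.13 + 0.16×5.45 = 1.363
Denominator: 1 + 0.48×2.29 + 0.056×4.34 + 0.16×5.91 = 3.288
R = 1.363/3.288 = 0.4145 J/s

0.41 J/s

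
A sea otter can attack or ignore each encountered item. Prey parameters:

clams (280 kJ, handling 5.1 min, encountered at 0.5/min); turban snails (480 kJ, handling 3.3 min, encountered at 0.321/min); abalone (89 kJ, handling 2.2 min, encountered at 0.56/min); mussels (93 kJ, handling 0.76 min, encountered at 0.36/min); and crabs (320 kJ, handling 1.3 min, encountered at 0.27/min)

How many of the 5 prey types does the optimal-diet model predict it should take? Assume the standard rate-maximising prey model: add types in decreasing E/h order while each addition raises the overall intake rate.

Rank by E/h (kJ/min): crabs 246, turban snails 145, mussels 122, clams 54.9, abalone 40.5. Include each in turn until the next type's E/h falls below the running intake rate.
Rate on top 1: 63.95. turban snails: 145 > 63.95 → include.
Rate on top 2: 99.77. mussels: 122 > 99.77 → include.
Rate on top 3: 102.1. clams: 54.9 < 102.1 → exclude; stop.
Optimal diet: crabs, turban snails, mussels — 3 of 5 types.

3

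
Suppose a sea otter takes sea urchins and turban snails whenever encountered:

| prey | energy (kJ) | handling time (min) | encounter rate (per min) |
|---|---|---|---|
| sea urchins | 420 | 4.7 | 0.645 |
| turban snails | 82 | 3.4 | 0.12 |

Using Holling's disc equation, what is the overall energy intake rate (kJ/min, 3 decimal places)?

63.237 kJ/min

R = Σλ_iE_i / (1 + Σλ_ih_i)
Numerator: 0.645×420 + 0.12×82 = 280.7
Denominator: 1 + 0.645×4.7 + 0.12×3.4 = 4.44
R = 280.7/4.44 = 63.24 kJ/min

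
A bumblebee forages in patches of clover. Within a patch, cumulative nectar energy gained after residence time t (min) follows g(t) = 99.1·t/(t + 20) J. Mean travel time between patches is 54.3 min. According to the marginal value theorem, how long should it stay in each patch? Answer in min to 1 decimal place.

33.0 min

By the marginal value theorem, leave when the instantaneous gain rate g'(t) equals the habitat-wide average g(t)/(T + t).
g'(t) = 99.1·20/(t + 20)². Setting 99.1·20/(t+20)² = 99.1t/[(t+20)(54.3+t)] gives 20(54.3+t) = t(t+20), so t² = 20×54.3 = 1086.
t* = √1086 = 32.95 min.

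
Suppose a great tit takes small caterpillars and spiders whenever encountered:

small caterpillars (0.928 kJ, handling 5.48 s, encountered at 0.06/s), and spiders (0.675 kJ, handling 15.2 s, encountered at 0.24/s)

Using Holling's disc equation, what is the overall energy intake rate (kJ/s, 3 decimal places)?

0.044 kJ/s

R = (0.06×0.928 + 0.24×0.675) / (1 + 0.06×5.48 + 0.24×15.2) = 0.2177/4.977 = 0.04374 kJ/s.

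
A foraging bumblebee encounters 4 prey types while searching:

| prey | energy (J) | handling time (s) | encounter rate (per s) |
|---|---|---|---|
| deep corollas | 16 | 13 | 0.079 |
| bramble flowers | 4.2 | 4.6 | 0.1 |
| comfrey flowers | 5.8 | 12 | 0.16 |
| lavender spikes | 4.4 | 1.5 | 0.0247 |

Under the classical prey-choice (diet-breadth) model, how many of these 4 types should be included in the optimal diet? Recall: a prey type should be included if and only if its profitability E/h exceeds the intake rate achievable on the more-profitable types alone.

3

E/h in descending order: lavender spikes 2.93, deep corollas 1.23, bramble flowers 0.913, comfrey flowers 0.483 J/s. The optimal diet is the largest prefix of this list for which every included type satisfies E_i/h_i > R on the types above it.
Rate on top 1: 0.1048. deep corollas: 1.23 > 0.1048 → include.
Rate on top 2: 0.665. bramble flowers: 0.913 > 0.665 → include.
Rate on top 3: 0.7102. comfrey flowers: 0.483 < 0.7102 → exclude; stop.
Optimal diet: lavender spikes, deep corollas, bramble flowers — 3 of 4 types.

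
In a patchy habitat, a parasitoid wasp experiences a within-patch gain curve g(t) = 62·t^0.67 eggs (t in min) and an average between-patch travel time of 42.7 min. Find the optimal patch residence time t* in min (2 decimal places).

86.69 min

Maximise g(t)/(T+t): set derivative to zero → g'(t)(T+t) = g(t).
g'(t) = 0.67·62·t^-0.33. Setting 0.67·62·t^-0.33 = 62·t^0.67/(42.7+t) gives 0.67(42.7+t) = t, so 0.33·t = 0.67×42.7.
t* = 0.67×42.7/0.33 = 86.69 min.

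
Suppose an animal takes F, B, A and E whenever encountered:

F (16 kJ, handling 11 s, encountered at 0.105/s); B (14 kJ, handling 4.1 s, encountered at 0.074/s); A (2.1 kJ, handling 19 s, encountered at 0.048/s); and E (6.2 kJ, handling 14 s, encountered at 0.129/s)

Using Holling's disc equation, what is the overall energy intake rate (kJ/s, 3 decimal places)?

R = (0.105×16 + 0.074×14 + 0.048×2.1 + 0.129×6.2) / (1 + 0.105×11 + 0.074×4.1 + 0.048×19 + 0.129×14) = 3.617/5.176 = 0.6987 kJ/s.

0.699 kJ/s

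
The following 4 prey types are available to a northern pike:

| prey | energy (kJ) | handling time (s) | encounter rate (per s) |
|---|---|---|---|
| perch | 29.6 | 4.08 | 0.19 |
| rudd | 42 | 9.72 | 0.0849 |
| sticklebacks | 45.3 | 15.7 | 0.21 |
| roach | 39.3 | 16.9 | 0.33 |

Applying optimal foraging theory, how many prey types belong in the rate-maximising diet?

2

E/h in descending order: perch 7.25, rudd 4.32, sticklebacks 2.89, roach 2.33 kJ/s. The optimal diet is the largest prefix of this list for which every included type satisfies E_i/h_i > R on the types above it.
Rate on top 1: 3.168. rudd: 4.32 > 3.168 → include.
Rate on top 2: 3.534. sticklebacks: 2.89 < 3.534 → exclude; stop.
Optimal diet: perch, rudd — 2 of 4 types.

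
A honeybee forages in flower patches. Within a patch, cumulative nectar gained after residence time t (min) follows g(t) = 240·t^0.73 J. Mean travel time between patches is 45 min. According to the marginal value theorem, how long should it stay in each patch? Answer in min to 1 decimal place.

Optimal t* satisfies g'(t*) = g(t*)/(T + t*).
g'(t) = 0.73·240·t^-0.27. Setting 0.73·240·t^-0.27 = 240·t^0.73/(45+t) gives 0.73(45+t) = t, so 0.27·t = 0.73×45.
t* = 0.73×45/0.27 = 121.7 min.

121.7 min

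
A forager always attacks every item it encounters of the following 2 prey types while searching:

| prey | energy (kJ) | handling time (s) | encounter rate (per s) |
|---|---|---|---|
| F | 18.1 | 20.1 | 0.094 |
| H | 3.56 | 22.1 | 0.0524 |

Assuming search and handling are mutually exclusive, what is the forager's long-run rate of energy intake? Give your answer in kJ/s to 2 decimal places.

R = Σλ_iE_i / (1 + Σλ_ih_i)
Numerator: 0.094×18.1 + 0.0524×3.56 = 1.888
Denominator: 1 + 0.094×20.1 + 0.0524×22.1 = 4.047
R = 1.888/4.047 = 0.4665 kJ/s

0.47 kJ/s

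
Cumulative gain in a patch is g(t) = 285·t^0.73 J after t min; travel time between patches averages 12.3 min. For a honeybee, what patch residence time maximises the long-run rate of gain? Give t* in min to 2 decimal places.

33.26 min

Maximise g(t)/(T+t): set derivative to zero → g'(t)(T+t) = g(t).
g'(t) = 0.73·285·t^-0.27. Setting 0.73·285·t^-0.27 = 285·t^0.73/(12.3+t) gives 0.73(12.3+t) = t, so 0.27·t = 0.73×12.3.
t* = 0.73×12.3/0.27 = 33.26 min.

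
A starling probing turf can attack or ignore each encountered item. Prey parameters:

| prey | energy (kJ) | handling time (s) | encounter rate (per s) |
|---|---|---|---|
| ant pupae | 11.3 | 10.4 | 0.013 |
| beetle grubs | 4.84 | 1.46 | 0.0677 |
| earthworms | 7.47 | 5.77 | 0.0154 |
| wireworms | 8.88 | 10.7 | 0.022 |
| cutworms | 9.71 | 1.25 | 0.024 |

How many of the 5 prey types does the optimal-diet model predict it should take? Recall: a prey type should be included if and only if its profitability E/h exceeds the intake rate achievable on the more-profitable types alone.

E/h in descending order: cutworms 7.77, beetle grubs 3.32, earthworms 1.29, ant pupae 1.09, wireworms 0.83 kJ/s. The optimal diet is the largest prefix of this list for which every included type satisfies E_i/h_i > R on the types above it.
Rate on top 1: 0.2263. beetle grubs: 3.32 > 0.2263 → include.
Rate on top 2: 0.4967. earthworms: 1.29 > 0.4967 → include.
Rate on top 3: 0.5549. ant pupae: 1.09 > 0.5549 → include.
Rate on top 4: 0.6081. wireworms: 0.83 > 0.6081 → include.
Optimal diet: cutworms, beetle grubs, earthworms, ant pupae, wireworms — 5 of 5 types.

5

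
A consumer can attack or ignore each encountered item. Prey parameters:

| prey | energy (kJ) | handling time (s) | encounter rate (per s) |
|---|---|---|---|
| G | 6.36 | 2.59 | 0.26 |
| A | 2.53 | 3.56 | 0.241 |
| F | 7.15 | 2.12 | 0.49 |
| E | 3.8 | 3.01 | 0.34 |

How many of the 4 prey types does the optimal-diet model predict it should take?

Profitabilities (E/h, kJ/s): F 3.37, G 2.46, E 1.26, A 0.711. Add prey in this order while the next type's profitability exceeds the intake rate on those already taken.
Rate on top 1: 1.718. G: 2.46 > 1.718 → include.
Rate on top 2: 1.901. E: 1.26 < 1.901 → exclude; stop.
Optimal diet: F, G — 2 of 4 types.

2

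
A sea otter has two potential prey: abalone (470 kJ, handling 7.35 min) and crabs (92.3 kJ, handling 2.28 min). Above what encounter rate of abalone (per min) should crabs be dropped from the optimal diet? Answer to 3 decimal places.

Drop crabs once their profitability E₂/h₂ falls below the rate achievable on abalone alone: E₂/h₂ = λE₁/(1 + λh₁).
Solve for λ: λE₁h₂ = E₂(1 + λh₁) → λ(E₁h₂ − E₂h₁) = E₂ → λ = E₂/(E₁h₂ − E₂h₁).
λ = 92.3/(470×2.28 − 92.3×7.35) = 92.3/393.2 = 0.2347 per min.

0.235 per min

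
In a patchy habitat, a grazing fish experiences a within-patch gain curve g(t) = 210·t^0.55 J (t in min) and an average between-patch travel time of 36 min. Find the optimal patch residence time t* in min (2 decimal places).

44.00 min

Maximise g(t)/(T+t): set derivative to zero → g'(t)(T+t) = g(t).
g'(t) = 0.55·210·t^-0.45. Setting 0.55·210·t^-0.45 = 210·t^0.55/(36+t) gives 0.55(36+t) = t, so 0.45·t = 0.55×36.
t* = 0.55×36/0.45 = 44 min.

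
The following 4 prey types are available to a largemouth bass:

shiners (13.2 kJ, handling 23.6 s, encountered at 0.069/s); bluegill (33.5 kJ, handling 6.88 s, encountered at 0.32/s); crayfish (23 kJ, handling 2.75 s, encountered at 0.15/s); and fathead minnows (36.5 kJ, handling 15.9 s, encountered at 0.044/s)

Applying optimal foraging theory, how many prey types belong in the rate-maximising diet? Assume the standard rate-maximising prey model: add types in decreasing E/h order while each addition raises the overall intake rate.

2

Rank by E/h (kJ/s): crayfish 8.36, bluegill 4.87, fathead minnows 2.3, shiners 0.559. Include each in turn until the next type's E/h falls below the running intake rate.
Rate on top 1: 2.442. bluegill: 4.87 > 2.442 → include.
Rate on top 2: 3.921. fathead minnows: 2.3 < 3.921 → exclude; stop.
Optimal diet: crayfish, bluegill — 2 of 4 types.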